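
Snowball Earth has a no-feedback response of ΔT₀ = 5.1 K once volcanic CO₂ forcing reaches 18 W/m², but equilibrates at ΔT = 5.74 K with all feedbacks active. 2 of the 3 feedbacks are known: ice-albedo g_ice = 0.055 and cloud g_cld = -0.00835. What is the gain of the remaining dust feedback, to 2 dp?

Amplification A = ΔT/ΔT₀ = 5.74/5.1 = 1.125.
Total gain g = 1 − 1/A = 1 − 1/1.125 = 0.1111.
Known gains sum to 0.055 − 0.00835 = 0.04665.
g_dust = 0.1111 − 0.04665 = 0.06.

0.06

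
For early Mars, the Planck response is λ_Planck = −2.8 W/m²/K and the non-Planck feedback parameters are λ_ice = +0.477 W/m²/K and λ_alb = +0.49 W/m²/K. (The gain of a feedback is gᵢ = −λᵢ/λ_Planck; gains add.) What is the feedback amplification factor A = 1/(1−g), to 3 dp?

Convert to gains: g_ice = 0.477/2.8 = 0.1704; g_alb = 0.49/2.8 = 0.175.
Total gain g = 0.3454.
A = 1/(1 − 0.3454) = 1.528.

1.528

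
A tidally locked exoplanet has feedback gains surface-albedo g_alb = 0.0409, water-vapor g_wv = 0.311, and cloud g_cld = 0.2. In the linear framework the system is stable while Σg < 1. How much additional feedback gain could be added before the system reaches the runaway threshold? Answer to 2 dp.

Current total gain = 0.0409 + 0.311 + 0.2 = 0.5519.
Margin to runaway = 1 − 0.5519 = 0.45.

0.45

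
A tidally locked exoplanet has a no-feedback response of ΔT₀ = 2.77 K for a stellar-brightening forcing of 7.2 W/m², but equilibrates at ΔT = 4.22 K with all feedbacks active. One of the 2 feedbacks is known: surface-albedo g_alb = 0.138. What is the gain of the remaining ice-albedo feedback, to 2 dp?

Amplification A = ΔT/ΔT₀ = 4.22/2.77 = 1.523.
Total gain g = 1 − 1/A = 1 − 1/1.523 = 0.3434.
The known gain is 0.138.
g_ice = 0.3434 − 0.138 = 0.21.

0.21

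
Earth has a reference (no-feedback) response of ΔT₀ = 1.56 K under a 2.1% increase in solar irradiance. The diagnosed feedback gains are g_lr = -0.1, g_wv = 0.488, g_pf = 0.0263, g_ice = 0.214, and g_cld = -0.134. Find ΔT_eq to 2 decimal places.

Total gain g = -0.1 + 0.488 + 0.0263 + 0.214 − 0.134 = 0.4943.
Amplification A = 1/(1 − 0.4943) = 1.977.
ΔT = 1.56 × 1.977 = 3.08 K.

3.08 K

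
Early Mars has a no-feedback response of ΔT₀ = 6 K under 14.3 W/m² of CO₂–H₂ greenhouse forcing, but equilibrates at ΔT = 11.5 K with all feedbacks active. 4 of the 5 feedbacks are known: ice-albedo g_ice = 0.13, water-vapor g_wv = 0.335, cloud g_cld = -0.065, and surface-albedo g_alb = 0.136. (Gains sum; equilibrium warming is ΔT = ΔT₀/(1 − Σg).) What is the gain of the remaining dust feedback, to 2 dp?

Amplification A = ΔT/ΔT₀ = 11.5/6 = 1.917.
Total gain g = 1 − 1/A = 1 − 1/1.917 = 0.4784.
Known gains sum to 0.13 + 0.335 − 0.065 + 0.136 = 0.536.
g_dust = 0.4784 − 0.536 = -0.06.

-0.06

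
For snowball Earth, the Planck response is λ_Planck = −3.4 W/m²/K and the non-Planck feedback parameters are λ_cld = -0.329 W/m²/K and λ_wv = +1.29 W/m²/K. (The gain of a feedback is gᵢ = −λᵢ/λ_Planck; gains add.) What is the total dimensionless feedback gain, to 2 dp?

0.28

Convert to gains: g_cld = -0.329/3.4 = -0.09676; g_wv = 1.29/3.4 = 0.3794.
Total gain g = 0.28264.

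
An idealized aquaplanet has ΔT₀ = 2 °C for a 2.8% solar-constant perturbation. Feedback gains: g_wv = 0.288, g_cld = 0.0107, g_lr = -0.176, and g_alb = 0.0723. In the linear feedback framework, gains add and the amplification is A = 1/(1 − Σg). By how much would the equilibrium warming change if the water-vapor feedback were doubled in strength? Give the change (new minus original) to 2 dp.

Original: g = 0.195, ΔT = 2/(1−0.195) = 2.4845 °C.
With doubled water-vapor: g' = 0.483, ΔT' = 2/(1−0.483) = 3.8685 °C.
Change = 3.8685 − 2.4845 = 1.38 °C.

1.38 °C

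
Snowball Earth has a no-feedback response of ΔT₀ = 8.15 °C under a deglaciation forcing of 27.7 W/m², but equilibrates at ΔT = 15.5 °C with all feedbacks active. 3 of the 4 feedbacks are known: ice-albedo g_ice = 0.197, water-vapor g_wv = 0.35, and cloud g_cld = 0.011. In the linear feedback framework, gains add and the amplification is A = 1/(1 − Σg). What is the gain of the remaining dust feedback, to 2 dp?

Amplification A = ΔT/ΔT₀ = 15.5/8.15 = 1.902.
Total gain g = 1 − 1/A = 1 − 1/1.902 = 0.4742.
Known gains sum to 0.197 + 0.35 + 0.011 = 0.558.
g_dust = 0.4742 − 0.558 = -0.08.

-0.08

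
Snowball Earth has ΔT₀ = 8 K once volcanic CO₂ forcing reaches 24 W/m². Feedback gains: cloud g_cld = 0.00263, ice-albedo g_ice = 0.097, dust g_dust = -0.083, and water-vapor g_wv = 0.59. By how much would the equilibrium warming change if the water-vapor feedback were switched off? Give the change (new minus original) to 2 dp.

-12.20 K

Original: g = 0.60663, ΔT = 8/(1−0.60663) = 20.3371 K.
Without water-vapor: g' = 0.01663, ΔT' = 8/(1−0.01663) = 8.1353 K.
Change = 8.1353 − 20.3371 = -12.20 K.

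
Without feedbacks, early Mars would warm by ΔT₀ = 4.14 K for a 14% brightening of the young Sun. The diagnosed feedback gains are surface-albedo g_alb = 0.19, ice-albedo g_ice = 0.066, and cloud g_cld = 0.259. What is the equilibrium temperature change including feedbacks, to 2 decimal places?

8.54 K

Total gain g = 0.19 + 0.066 + 0.259 = 0.515.
Amplification A = 1/(1 − 0.515) = 2.062.
ΔT = 4.14 × 2.062 = 8.54 K.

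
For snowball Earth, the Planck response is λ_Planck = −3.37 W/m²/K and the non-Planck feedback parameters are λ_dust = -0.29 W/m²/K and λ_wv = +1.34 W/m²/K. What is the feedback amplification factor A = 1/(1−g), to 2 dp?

1.45

Convert to gains: g_dust = -0.29/3.37 = -0.08605; g_wv = 1.34/3.37 = 0.3976.
Total gain g = 0.31155.
A = 1/(1 − 0.31155) = 1.45.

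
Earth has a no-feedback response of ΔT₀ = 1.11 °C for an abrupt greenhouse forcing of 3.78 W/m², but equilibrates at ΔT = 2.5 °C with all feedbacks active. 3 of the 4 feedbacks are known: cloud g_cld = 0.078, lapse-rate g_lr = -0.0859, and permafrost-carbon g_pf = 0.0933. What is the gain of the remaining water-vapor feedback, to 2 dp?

0.47

Amplification A = ΔT/ΔT₀ = 2.5/1.11 = 2.252.
Total gain g = 1 − 1/A = 1 − 1/2.252 = 0.556.
Known gains sum to 0.078 − 0.0859 + 0.0933 = 0.0854.
g_wv = 0.556 − 0.0854 = 0.47.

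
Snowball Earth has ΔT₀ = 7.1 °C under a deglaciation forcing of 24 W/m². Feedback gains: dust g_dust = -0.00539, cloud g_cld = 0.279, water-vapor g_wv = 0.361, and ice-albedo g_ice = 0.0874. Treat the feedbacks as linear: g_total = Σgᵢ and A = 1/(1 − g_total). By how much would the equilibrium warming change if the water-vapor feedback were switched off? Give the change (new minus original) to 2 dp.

-14.43 °C

Original: g = 0.72201, ΔT = 7.1/(1−0.72201) = 25.5405 °C.
Without water-vapor: g' = 0.36101, ΔT' = 7.1/(1−0.36101) = 11.1113 °C.
Change = 11.1113 − 25.5405 = -14.43 °C.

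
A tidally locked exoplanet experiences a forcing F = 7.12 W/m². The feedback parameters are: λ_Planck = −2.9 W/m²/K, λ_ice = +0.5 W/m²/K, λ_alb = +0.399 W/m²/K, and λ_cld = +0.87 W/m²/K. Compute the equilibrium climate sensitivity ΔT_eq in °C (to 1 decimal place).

6.3 °C

Net feedback parameter λ = (−2.9) + (+0.5) + (+0.399) + (+0.87) = -1.131 W/m²/K.
ΔT = −F/λ = −7.12/(-1.131) = 6.3 °C.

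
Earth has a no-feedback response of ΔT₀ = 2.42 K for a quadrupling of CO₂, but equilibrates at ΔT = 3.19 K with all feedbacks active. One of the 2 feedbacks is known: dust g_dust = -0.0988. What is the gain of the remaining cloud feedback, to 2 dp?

0.34

Amplification A = ΔT/ΔT₀ = 3.19/2.42 = 1.318.
Total gain g = 1 − 1/A = 1 − 1/1.318 = 0.2413.
The known gain is -0.0988.
g_cld = 0.2413 + 0.0988 = 0.34.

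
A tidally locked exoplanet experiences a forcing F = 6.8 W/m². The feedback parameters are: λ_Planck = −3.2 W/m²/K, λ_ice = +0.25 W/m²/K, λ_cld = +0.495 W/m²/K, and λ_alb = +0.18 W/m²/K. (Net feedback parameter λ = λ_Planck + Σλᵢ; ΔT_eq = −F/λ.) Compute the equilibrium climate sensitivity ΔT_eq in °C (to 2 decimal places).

Net feedback parameter λ = (−3.2) + (+0.25) + (+0.495) + (+0.18) = -2.275 W/m²/K.
ΔT = −F/λ = −6.8/(-2.275) = 2.99 °C.

2.99 °C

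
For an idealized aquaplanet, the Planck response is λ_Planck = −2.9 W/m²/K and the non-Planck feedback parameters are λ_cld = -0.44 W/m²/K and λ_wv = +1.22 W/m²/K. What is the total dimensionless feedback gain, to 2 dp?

Convert to gains: g_cld = -0.44/2.9 = -0.1517; g_wv = 1.22/2.9 = 0.4207.
Total gain g = 0.269.

0.27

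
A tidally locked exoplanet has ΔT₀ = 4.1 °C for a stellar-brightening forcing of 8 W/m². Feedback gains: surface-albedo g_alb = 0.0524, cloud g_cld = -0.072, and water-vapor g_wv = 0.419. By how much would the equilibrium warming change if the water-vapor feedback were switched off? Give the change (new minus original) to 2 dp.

-2.81 °C

Original: g = 0.3994, ΔT = 4.1/(1−0.3994) = 6.8265 °C.
Without water-vapor: g' = -0.0196, ΔT' = 4.1/(1+0.0196) = 4.0212 °C.
Change = 4.0212 − 6.8265 = -2.81 °C.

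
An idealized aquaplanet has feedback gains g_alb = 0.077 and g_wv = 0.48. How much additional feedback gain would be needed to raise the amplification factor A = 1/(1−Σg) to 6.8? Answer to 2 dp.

0.30

Current total gain = 0.557.
Target gain for A = 6.8: g* = 1 − 1/6.8 = 0.8529.
Additional gain needed = 0.8529 − 0.557 = 0.30.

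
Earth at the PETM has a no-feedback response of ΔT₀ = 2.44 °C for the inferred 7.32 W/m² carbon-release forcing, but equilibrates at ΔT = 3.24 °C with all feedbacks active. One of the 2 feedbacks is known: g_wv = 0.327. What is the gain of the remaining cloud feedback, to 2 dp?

-0.08

Amplification A = ΔT/ΔT₀ = 3.24/2.44 = 1.328.
Total gain g = 1 − 1/A = 1 − 1/1.328 = 0.247.
The known gain is 0.327.
g_cld = 0.247 − 0.327 = -0.08.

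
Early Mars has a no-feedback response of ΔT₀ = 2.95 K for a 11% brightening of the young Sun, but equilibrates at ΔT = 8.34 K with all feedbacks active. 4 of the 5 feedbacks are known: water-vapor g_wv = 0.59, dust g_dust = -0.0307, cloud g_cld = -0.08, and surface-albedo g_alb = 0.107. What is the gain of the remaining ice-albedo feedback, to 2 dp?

0.06

Amplification A = ΔT/ΔT₀ = 8.34/2.95 = 2.827.
Total gain g = 1 − 1/A = 1 − 1/2.827 = 0.6463.
Known gains sum to 0.59 − 0.0307 − 0.08 + 0.107 = 0.5863.
g_ice = 0.6463 − 0.5863 = 0.06.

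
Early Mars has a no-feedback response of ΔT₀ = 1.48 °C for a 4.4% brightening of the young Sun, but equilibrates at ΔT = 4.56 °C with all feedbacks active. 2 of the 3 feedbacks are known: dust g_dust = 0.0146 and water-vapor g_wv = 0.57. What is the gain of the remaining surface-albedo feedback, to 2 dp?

Amplification A = ΔT/ΔT₀ = 4.56/1.48 = 3.081.
Total gain g = 1 − 1/A = 1 − 1/3.081 = 0.6754.
Known gains sum to 0.0146 + 0.57 = 0.5846.
g_alb = 0.6754 − 0.5846 = 0.09.

0.09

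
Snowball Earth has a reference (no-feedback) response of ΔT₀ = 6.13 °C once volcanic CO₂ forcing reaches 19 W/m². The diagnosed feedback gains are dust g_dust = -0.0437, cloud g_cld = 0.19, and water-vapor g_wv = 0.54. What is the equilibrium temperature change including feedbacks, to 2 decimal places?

19.54 °C

Total gain g = -0.0437 + 0.19 + 0.54 = 0.6863.
Amplification A = 1/(1 − 0.6863) = 3.188.
ΔT = 6.13 × 3.188 = 19.54 °C.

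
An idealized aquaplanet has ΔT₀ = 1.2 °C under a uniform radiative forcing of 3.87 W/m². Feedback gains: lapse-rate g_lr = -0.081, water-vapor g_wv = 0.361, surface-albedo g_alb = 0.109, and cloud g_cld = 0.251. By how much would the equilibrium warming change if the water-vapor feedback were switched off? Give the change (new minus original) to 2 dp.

-1.67 °C

Original: g = 0.64, ΔT = 1.2/(1−0.64) = 3.3333 °C.
Without water-vapor: g' = 0.279, ΔT' = 1.2/(1−0.279) = 1.6644 °C.
Change = 1.6644 − 3.3333 = -1.67 °C.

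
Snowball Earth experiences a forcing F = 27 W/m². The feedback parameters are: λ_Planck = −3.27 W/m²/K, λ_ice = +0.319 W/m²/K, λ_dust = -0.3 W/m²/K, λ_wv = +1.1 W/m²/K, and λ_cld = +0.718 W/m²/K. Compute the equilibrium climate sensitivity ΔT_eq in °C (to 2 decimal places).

18.84 °C

Net feedback parameter λ = (−3.27) + (+0.319) + (-0.3) + (+1.1) + (+0.718) = -1.433 W/m²/K.
ΔT = −F/λ = −27/(-1.433) = 18.84 °C.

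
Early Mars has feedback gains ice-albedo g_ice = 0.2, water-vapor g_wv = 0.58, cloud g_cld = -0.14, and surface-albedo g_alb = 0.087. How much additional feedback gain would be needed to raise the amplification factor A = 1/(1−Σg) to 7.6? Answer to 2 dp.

Current total gain = 0.727.
Target gain for A = 7.6: g* = 1 − 1/7.6 = 0.8684.
Additional gain needed = 0.8684 − 0.727 = 0.14.

0.14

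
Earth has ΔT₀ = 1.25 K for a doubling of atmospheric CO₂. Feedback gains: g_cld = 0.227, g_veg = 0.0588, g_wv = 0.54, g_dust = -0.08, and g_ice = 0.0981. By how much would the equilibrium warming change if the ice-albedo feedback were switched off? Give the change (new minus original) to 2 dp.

-3.09 K

Original: g = 0.8439, ΔT = 1.25/(1−0.8439) = 8.0077 K.
Without ice-albedo: g' = 0.7458, ΔT' = 1.25/(1−0.7458) = 4.9174 K.
Change = 4.9174 − 8.0077 = -3.09 K.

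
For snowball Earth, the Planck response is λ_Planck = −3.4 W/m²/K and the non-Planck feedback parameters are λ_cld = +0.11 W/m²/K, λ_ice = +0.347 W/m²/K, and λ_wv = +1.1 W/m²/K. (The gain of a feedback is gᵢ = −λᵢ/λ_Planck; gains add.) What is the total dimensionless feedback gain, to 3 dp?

0.458

Convert to gains: g_cld = 0.11/3.4 = 0.03235; g_ice = 0.347/3.4 = 0.1021; g_wv = 1.1/3.4 = 0.3235.
Total gain g = 0.45795.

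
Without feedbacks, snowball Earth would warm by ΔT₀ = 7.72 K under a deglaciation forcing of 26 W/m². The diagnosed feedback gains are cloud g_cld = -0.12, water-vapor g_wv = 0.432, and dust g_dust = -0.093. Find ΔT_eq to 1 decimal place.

Total gain g = -0.12 + 0.432 − 0.093 = 0.219.
Amplification A = 1/(1 − 0.219) = 1.28.
ΔT = 7.72 × 1.28 = 9.9 K.

9.9 K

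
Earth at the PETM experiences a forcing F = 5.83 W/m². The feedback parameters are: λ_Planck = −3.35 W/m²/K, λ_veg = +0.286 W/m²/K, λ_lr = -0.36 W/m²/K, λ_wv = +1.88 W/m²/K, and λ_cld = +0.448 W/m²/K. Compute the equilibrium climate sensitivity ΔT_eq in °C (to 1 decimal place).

Net feedback parameter λ = (−3.35) + (+0.286) + (-0.36) + (+1.88) + (+0.448) = -1.096 W/m²/K.
ΔT = −F/λ = −5.83/(-1.096) = 5.3 °C.

5.3 °C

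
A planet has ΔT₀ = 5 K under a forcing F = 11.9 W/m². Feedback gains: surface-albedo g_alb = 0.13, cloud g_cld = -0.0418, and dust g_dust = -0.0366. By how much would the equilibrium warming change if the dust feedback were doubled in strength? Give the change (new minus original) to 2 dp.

-0.20 K

Original: g = 0.0516, ΔT = 5/(1−0.0516) = 5.2720 K.
With doubled dust: g' = 0.015, ΔT' = 5/(1−0.015) = 5.0761 K.
Change = 5.0761 − 5.2720 = -0.20 K.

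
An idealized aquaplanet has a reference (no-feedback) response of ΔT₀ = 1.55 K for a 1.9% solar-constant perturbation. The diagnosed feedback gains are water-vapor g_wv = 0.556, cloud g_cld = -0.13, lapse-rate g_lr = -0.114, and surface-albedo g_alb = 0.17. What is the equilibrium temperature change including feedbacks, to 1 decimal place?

3.0 K

Total gain g = 0.556 − 0.13 − 0.114 + 0.17 = 0.482.
Amplification A = 1/(1 − 0.482) = 1.931.
ΔT = 1.55 × 1.931 = 3.0 K.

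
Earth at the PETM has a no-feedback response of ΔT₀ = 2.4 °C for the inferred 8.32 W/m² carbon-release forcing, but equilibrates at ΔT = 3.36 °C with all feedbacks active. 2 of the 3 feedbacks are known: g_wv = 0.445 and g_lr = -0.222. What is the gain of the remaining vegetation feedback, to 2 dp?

0.06

Amplification A = ΔT/ΔT₀ = 3.36/2.4 = 1.4.
Total gain g = 1 − 1/A = 1 − 1/1.4 = 0.2857.
Known gains sum to 0.445 − 0.222 = 0.223.
g_veg = 0.2857 − 0.223 = 0.06.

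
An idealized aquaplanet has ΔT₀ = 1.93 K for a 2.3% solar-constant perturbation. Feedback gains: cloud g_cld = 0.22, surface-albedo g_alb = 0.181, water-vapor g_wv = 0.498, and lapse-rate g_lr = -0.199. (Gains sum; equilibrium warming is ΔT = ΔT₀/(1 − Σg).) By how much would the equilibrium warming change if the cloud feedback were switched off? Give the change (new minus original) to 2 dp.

Original: g = 0.7, ΔT = 1.93/(1−0.7) = 6.4333 K.
Without cloud: g' = 0.48, ΔT' = 1.93/(1−0.48) = 3.7115 K.
Change = 3.7115 − 6.4333 = -2.72 K.

-2.72 K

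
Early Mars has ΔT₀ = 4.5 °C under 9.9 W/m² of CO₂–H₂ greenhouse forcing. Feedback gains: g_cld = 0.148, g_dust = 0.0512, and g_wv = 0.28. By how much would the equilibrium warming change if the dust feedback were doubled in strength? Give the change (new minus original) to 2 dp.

Original: g = 0.4792, ΔT = 4.5/(1−0.4792) = 8.6406 °C.
With doubled dust: g' = 0.5304, ΔT' = 4.5/(1−0.5304) = 9.5826 °C.
Change = 9.5826 − 8.6406 = 0.94 °C.

0.94 °C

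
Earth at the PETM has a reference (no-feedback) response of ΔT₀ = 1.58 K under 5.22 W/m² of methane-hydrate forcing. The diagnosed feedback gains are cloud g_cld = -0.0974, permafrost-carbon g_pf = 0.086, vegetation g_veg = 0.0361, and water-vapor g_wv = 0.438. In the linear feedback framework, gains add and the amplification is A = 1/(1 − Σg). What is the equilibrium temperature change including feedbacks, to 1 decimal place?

2.9 K

Total gain g = -0.0974 + 0.086 + 0.0361 + 0.438 = 0.4627.
Amplification A = 1/(1 − 0.4627) = 1.861.
ΔT = 1.58 × 1.861 = 2.9 K.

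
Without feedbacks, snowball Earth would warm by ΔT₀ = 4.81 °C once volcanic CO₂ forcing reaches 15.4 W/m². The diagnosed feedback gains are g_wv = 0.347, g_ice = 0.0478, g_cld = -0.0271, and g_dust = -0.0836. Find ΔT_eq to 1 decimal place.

6.7 °C

Total gain g = 0.347 + 0.0478 − 0.0271 − 0.0836 = 0.2841.
Amplification A = 1/(1 − 0.2841) = 1.397.
ΔT = 4.81 × 1.397 = 6.7 °C.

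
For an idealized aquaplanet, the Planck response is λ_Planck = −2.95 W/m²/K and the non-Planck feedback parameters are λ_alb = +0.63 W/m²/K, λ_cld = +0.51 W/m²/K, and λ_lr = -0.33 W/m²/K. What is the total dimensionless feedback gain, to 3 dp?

Convert to gains: g_alb = 0.63/2.95 = 0.2136; g_cld = 0.51/2.95 = 0.1729; g_lr = -0.33/2.95 = -0.1119.
Total gain g = 0.2746.

0.275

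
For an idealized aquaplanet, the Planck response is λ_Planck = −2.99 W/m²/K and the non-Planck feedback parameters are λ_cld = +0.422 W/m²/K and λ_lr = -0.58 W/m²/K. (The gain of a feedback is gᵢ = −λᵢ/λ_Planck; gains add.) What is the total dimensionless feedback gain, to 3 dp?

Convert to gains: g_cld = 0.422/2.99 = 0.1411; g_lr = -0.58/2.99 = -0.194.
Total gain g = -0.0529.

-0.053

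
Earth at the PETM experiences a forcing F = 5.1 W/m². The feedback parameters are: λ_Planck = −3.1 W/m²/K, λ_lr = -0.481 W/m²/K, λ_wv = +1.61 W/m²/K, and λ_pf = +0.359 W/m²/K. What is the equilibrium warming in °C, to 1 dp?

3.2 °C

Net feedback parameter λ = (−3.1) + (-0.481) + (+1.61) + (+0.359) = -1.612 W/m²/K.
ΔT = −F/λ = −5.1/(-1.612) = 3.2 °C.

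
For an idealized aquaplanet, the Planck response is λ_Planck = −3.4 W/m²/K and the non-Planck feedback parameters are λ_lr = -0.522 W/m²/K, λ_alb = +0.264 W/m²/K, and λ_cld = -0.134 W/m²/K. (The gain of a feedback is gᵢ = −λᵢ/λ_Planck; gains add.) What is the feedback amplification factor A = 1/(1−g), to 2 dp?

Convert to gains: g_lr = -0.522/3.4 = -0.1535; g_alb = 0.264/3.4 = 0.07765; g_cld = -0.134/3.4 = -0.03941.
Total gain g = -0.11526.
A = 1/(1 + 0.11526) = 0.90.

0.90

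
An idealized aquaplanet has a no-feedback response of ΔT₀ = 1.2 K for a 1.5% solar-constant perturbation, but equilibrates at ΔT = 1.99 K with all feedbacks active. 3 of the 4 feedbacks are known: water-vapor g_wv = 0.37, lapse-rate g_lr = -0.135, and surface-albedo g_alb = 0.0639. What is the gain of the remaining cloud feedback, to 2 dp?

Amplification A = ΔT/ΔT₀ = 1.99/1.2 = 1.658.
Total gain g = 1 − 1/A = 1 − 1/1.658 = 0.3969.
Known gains sum to 0.37 − 0.135 + 0.0639 = 0.2989.
g_cld = 0.3969 − 0.2989 = 0.10.

0.10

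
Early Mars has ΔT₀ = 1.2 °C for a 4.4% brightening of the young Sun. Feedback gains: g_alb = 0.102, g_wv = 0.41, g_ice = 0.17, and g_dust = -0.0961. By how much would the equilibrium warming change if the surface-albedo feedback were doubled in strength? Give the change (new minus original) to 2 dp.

Original: g = 0.5859, ΔT = 1.2/(1−0.5859) = 2.8979 °C.
With doubled surface-albedo: g' = 0.6879, ΔT' = 1.2/(1−0.6879) = 3.8449 °C.
Change = 3.8449 − 2.8979 = 0.95 °C.

0.95 °C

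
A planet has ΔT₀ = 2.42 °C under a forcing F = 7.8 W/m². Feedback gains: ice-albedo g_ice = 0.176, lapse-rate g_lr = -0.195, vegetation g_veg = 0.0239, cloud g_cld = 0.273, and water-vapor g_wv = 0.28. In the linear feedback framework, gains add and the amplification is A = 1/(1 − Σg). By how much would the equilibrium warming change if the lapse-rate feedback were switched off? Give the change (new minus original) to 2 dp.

4.32 °C

Original: g = 0.5579, ΔT = 2.42/(1−0.5579) = 5.4739 °C.
Without lapse-rate: g' = 0.7529, ΔT' = 2.42/(1−0.7529) = 9.7936 °C.
Change = 9.7936 − 5.4739 = 4.32 °C.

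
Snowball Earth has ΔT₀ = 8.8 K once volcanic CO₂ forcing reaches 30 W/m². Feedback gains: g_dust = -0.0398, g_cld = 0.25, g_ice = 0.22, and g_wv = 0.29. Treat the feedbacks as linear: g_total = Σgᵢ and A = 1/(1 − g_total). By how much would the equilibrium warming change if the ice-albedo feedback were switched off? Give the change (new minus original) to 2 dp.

Original: g = 0.7202, ΔT = 8.8/(1−0.7202) = 31.4510 K.
Without ice-albedo: g' = 0.5002, ΔT' = 8.8/(1−0.5002) = 17.6070 K.
Change = 17.6070 − 31.4510 = -13.84 K.

-13.84 K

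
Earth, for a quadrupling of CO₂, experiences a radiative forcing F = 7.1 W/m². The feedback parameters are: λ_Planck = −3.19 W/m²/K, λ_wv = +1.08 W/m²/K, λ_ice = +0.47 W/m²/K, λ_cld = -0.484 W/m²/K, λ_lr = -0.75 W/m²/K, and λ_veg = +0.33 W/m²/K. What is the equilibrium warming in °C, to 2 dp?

2.79 °C

Net feedback parameter λ = (−3.19) + (+1.08) + (+0.47) + (-0.484) + (-0.75) + (+0.33) = -2.544 W/m²/K.
ΔT = −F/λ = −7.1/(-2.544) = 2.79 °C.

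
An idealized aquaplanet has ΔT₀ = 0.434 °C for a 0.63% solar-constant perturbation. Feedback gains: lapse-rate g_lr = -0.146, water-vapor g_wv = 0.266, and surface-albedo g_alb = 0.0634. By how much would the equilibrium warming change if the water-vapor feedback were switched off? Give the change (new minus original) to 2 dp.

Original: g = 0.1834, ΔT = 0.434/(1−0.1834) = 0.5315 °C.
Without water-vapor: g' = -0.0826, ΔT' = 0.434/(1+0.0826) = 0.4009 °C.
Change = 0.4009 − 0.5315 = -0.13 °C.

-0.13 °C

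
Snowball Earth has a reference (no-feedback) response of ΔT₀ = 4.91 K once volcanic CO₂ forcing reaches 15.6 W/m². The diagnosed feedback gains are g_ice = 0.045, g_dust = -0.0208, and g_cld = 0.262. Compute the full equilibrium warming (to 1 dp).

Total gain g = 0.045 − 0.0208 + 0.262 = 0.2862.
Amplification A = 1/(1 − 0.2862) = 1.401.
ΔT = 4.91 × 1.401 = 6.9 K.

6.9 K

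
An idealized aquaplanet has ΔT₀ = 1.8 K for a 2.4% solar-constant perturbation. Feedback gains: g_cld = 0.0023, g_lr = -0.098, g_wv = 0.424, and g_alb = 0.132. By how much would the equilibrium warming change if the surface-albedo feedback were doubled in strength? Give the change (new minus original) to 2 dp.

Original: g = 0.4603, ΔT = 1.8/(1−0.4603) = 3.3352 K.
With doubled surface-albedo: g' = 0.5923, ΔT' = 1.8/(1−0.5923) = 4.4150 K.
Change = 4.4150 − 3.3352 = 1.08 K.

1.08 K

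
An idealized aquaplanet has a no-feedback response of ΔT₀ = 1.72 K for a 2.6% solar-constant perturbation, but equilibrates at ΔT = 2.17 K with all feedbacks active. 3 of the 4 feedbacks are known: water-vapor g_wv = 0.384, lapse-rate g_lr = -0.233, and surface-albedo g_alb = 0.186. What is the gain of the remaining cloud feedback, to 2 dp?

Amplification A = ΔT/ΔT₀ = 2.17/1.72 = 1.262.
Total gain g = 1 − 1/A = 1 − 1/1.262 = 0.2076.
Known gains sum to 0.384 − 0.233 + 0.186 = 0.337.
g_cld = 0.2076 − 0.337 = -0.13.

-0.13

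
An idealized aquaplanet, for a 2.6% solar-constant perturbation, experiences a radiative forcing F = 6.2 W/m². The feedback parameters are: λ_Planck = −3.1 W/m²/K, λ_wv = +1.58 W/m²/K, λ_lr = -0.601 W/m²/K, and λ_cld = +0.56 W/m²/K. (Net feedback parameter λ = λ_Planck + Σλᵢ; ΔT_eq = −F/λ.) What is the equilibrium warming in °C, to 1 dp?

4.0 °C

Net feedback parameter λ = (−3.1) + (+1.58) + (-0.601) + (+0.56) = -1.561 W/m²/K.
ΔT = −F/λ = −6.2/(-1.561) = 4.0 °C.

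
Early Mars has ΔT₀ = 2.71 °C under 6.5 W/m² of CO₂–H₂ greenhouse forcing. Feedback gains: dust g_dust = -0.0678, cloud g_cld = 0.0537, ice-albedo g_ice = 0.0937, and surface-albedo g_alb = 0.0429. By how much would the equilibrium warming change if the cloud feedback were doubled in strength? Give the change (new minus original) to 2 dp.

0.20 °C

Original: g = 0.1225, ΔT = 2.71/(1−0.1225) = 3.0883 °C.
With doubled cloud: g' = 0.1762, ΔT' = 2.71/(1−0.1762) = 3.2896 °C.
Change = 3.2896 − 3.0883 = 0.20 °C.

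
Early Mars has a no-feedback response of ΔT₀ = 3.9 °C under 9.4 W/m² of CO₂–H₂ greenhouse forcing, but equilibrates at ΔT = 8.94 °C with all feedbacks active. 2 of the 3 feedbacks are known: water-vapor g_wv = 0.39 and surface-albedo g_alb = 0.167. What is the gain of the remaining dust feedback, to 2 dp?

Amplification A = ΔT/ΔT₀ = 8.94/3.9 = 2.292.
Total gain g = 1 − 1/A = 1 − 1/2.292 = 0.5637.
Known gains sum to 0.39 + 0.167 = 0.557.
g_dust = 0.5637 − 0.557 = 0.01.

0.01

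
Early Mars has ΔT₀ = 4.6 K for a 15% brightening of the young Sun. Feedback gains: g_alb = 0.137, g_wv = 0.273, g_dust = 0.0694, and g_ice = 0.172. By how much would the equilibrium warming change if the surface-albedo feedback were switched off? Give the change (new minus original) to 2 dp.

Original: g = 0.6514, ΔT = 4.6/(1−0.6514) = 13.1956 K.
Without surface-albedo: g' = 0.5144, ΔT' = 4.6/(1−0.5144) = 9.4728 K.
Change = 9.4728 − 13.1956 = -3.72 K.

-3.72 K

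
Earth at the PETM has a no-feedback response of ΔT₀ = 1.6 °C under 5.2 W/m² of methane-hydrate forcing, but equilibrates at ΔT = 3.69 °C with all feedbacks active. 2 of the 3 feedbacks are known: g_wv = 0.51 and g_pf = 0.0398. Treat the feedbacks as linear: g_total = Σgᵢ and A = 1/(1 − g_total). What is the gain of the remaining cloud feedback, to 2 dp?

0.02

Amplification A = ΔT/ΔT₀ = 3.69/1.6 = 2.306.
Total gain g = 1 − 1/A = 1 − 1/2.306 = 0.5663.
Known gains sum to 0.51 + 0.0398 = 0.5498.
g_cld = 0.5663 − 0.5498 = 0.02.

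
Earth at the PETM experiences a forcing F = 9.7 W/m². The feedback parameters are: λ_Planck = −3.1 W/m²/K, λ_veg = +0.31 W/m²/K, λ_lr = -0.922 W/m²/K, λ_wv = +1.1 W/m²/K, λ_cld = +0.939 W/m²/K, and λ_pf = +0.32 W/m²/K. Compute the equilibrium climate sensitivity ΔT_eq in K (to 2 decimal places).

7.17 K

Net feedback parameter λ = (−3.1) + (+0.31) + (-0.922) + (+1.1) + (+0.939) + (+0.32) = -1.353 W/m²/K.
ΔT = −F/λ = −9.7/(-1.353) = 7.17 K.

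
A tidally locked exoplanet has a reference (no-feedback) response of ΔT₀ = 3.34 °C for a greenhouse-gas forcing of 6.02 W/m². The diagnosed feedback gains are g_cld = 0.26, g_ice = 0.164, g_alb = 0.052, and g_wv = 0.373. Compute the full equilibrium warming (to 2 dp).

22.12 °C

Total gain g = 0.26 + 0.164 + 0.052 + 0.373 = 0.849.
Amplification A = 1/(1 − 0.849) = 6.623.
ΔT = 3.34 × 6.623 = 22.12 °C.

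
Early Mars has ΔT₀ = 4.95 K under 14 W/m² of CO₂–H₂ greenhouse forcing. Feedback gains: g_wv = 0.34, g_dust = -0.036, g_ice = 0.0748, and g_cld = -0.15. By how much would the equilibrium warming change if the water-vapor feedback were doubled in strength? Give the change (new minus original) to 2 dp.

5.06 K

Original: g = 0.2288, ΔT = 4.95/(1−0.2288) = 6.4186 K.
With doubled water-vapor: g' = 0.5688, ΔT' = 4.95/(1−0.5688) = 11.4796 K.
Change = 11.4796 − 6.4186 = 5.06 K.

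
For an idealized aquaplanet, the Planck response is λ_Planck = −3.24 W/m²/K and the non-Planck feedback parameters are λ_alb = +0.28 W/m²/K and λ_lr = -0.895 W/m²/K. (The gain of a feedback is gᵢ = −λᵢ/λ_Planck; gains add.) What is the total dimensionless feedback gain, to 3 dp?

Convert to gains: g_alb = 0.28/3.24 = 0.08642; g_lr = -0.895/3.24 = -0.2762.
Total gain g = -0.18978.

-0.190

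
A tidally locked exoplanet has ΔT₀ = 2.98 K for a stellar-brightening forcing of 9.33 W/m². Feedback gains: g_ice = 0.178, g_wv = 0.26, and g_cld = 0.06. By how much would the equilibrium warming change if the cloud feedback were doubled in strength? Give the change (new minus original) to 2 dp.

Original: g = 0.498, ΔT = 2.98/(1−0.498) = 5.9363 K.
With doubled cloud: g' = 0.558, ΔT' = 2.98/(1−0.558) = 6.7421 K.
Change = 6.7421 − 5.9363 = 0.81 K.

0.81 K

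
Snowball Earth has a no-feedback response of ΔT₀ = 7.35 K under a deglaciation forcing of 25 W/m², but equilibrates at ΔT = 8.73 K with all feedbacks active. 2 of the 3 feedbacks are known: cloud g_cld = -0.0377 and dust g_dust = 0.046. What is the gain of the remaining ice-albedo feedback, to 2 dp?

0.15

Amplification A = ΔT/ΔT₀ = 8.73/7.35 = 1.188.
Total gain g = 1 − 1/A = 1 − 1/1.188 = 0.1582.
Known gains sum to -0.0377 + 0.046 = 0.0083.
g_ice = 0.1582 − 0.0083 = 0.15.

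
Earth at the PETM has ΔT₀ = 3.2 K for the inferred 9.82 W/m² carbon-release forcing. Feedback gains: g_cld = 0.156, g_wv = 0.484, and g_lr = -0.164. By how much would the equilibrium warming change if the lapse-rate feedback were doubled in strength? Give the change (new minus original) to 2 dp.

Original: g = 0.476, ΔT = 3.2/(1−0.476) = 6.1069 K.
With doubled lapse-rate: g' = 0.312, ΔT' = 3.2/(1−0.312) = 4.6512 K.
Change = 4.6512 − 6.1069 = -1.46 K.

-1.46 K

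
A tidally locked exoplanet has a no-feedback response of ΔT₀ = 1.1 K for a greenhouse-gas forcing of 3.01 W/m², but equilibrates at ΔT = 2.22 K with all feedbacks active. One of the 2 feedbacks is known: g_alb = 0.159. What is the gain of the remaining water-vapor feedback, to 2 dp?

0.35

Amplification A = ΔT/ΔT₀ = 2.22/1.1 = 2.018.
Total gain g = 1 − 1/A = 1 − 1/2.018 = 0.5045.
The known gain is 0.159.
g_wv = 0.5045 − 0.159 = 0.35.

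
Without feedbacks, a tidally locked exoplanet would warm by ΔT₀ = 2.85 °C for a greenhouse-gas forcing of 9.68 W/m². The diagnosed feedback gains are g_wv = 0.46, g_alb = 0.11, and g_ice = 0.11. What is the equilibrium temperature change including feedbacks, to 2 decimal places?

Total gain g = 0.46 + 0.11 + 0.11 = 0.68.
Amplification A = 1/(1 − 0.68) = 3.125.
ΔT = 2.85 × 3.125 = 8.91 °C.

8.91 °C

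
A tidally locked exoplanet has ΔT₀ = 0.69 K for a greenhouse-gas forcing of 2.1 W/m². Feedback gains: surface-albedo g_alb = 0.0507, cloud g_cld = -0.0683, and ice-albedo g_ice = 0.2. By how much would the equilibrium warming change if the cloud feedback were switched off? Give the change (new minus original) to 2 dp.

Original: g = 0.1824, ΔT = 0.69/(1−0.1824) = 0.8439 K.
Without cloud: g' = 0.2507, ΔT' = 0.69/(1−0.2507) = 0.9209 K.
Change = 0.9209 − 0.8439 = 0.08 K.

0.08 K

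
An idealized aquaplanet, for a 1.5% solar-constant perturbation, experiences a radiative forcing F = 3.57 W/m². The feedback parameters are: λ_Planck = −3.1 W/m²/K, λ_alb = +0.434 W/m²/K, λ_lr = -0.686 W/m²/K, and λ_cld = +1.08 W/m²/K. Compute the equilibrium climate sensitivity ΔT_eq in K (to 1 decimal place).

1.6 K

Net feedback parameter λ = (−3.1) + (+0.434) + (-0.686) + (+1.08) = -2.272 W/m²/K.
ΔT = −F/λ = −3.57/(-2.272) = 1.6 K.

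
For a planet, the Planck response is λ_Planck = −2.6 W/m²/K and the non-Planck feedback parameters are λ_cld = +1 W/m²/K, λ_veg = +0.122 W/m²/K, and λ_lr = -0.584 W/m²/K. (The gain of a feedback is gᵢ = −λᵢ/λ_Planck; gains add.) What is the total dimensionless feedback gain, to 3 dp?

Convert to gains: g_cld = 1/2.6 = 0.3846; g_veg = 0.122/2.6 = 0.04692; g_lr = -0.584/2.6 = -0.2246.
Total gain g = 0.20692.

0.207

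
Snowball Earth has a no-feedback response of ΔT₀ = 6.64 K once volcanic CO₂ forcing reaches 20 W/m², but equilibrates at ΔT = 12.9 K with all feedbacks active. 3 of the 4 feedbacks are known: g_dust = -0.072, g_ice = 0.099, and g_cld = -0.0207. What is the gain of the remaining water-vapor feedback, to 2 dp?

Amplification A = ΔT/ΔT₀ = 12.9/6.64 = 1.943.
Total gain g = 1 − 1/A = 1 − 1/1.943 = 0.4853.
Known gains sum to -0.072 + 0.099 − 0.0207 = 0.0063.
g_wv = 0.4853 − 0.0063 = 0.48.

0.48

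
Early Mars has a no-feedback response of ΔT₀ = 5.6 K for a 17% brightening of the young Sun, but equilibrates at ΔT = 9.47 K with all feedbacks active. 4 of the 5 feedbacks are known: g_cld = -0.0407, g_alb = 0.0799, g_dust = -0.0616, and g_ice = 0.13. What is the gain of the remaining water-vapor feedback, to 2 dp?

Amplification A = ΔT/ΔT₀ = 9.47/5.6 = 1.691.
Total gain g = 1 − 1/A = 1 − 1/1.691 = 0.4086.
Known gains sum to -0.0407 + 0.0799 − 0.0616 + 0.13 = 0.1076.
g_wv = 0.4086 − 0.1076 = 0.30.

0.30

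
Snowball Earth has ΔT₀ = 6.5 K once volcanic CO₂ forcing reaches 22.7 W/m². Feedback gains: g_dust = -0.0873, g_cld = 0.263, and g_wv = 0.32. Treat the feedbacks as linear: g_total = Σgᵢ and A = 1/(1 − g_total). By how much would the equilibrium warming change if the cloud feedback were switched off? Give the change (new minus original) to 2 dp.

Original: g = 0.4957, ΔT = 6.5/(1−0.4957) = 12.8892 K.
Without cloud: g' = 0.2327, ΔT' = 6.5/(1−0.2327) = 8.4713 K.
Change = 8.4713 − 12.8892 = -4.42 K.

-4.42 K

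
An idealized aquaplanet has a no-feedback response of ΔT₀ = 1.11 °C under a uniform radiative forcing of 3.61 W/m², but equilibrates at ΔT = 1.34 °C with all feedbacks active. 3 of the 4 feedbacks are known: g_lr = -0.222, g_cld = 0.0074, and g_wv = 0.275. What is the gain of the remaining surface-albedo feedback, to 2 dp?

0.11

Amplification A = ΔT/ΔT₀ = 1.34/1.11 = 1.207.
Total gain g = 1 − 1/A = 1 − 1/1.207 = 0.1715.
Known gains sum to -0.222 + 0.0074 + 0.275 = 0.0604.
g_alb = 0.1715 − 0.0604 = 0.11.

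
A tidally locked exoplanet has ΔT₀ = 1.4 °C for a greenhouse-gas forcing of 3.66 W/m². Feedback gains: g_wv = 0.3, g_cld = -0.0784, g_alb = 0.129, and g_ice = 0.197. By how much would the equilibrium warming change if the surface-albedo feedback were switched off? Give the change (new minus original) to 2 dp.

Original: g = 0.5476, ΔT = 1.4/(1−0.5476) = 3.0946 °C.
Without surface-albedo: g' = 0.4186, ΔT' = 1.4/(1−0.4186) = 2.4080 °C.
Change = 2.4080 − 3.0946 = -0.69 °C.

-0.69 °C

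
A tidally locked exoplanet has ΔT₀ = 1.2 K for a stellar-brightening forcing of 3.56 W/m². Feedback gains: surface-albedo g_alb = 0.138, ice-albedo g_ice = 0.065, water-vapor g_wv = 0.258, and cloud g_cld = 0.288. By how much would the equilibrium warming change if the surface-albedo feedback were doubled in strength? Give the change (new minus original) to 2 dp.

5.84 K

Original: g = 0.749, ΔT = 1.2/(1−0.749) = 4.7809 K.
With doubled surface-albedo: g' = 0.887, ΔT' = 1.2/(1−0.887) = 10.6195 K.
Change = 10.6195 − 4.7809 = 5.84 K.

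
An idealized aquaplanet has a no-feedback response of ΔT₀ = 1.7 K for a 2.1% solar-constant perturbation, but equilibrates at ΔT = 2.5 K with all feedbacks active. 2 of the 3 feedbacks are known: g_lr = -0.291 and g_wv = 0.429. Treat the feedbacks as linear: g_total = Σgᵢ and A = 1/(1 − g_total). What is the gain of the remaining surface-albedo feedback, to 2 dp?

Amplification A = ΔT/ΔT₀ = 2.5/1.7 = 1.471.
Total gain g = 1 − 1/A = 1 − 1/1.471 = 0.3202.
Known gains sum to -0.291 + 0.429 = 0.138.
g_alb = 0.3202 − 0.138 = 0.18.

0.18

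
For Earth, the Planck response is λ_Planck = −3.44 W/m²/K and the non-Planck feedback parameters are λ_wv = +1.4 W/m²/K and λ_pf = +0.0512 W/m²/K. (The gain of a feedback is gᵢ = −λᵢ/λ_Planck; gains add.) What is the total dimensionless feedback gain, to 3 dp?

0.422

Convert to gains: g_wv = 1.4/3.44 = 0.407; g_pf = 0.0512/3.44 = 0.01488.
Total gain g = 0.42188.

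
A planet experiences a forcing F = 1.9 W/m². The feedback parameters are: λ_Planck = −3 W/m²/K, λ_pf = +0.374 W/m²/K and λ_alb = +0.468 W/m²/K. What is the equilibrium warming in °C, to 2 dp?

0.88 °C

Net feedback parameter λ = (−3) + (+0.374) + (+0.468) = -2.158 W/m²/K.
ΔT = −F/λ = −1.9/(-2.158) = 0.88 °C.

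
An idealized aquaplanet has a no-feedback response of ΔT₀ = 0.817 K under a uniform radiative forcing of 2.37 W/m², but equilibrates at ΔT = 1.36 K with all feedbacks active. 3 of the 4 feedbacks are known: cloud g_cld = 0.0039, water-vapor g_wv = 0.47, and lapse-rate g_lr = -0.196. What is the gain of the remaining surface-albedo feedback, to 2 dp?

0.12

Amplification A = ΔT/ΔT₀ = 1.36/0.817 = 1.665.
Total gain g = 1 − 1/A = 1 − 1/1.665 = 0.3994.
Known gains sum to 0.0039 + 0.47 − 0.196 = 0.2779.
g_alb = 0.3994 − 0.2779 = 0.12.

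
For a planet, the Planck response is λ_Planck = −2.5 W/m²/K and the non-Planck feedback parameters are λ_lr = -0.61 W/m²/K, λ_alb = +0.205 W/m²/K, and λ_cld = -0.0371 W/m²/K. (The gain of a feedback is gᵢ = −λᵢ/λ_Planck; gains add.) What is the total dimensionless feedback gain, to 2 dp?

Convert to gains: g_lr = -0.61/2.5 = -0.244; g_alb = 0.205/2.5 = 0.082; g_cld = -0.0371/2.5 = -0.01484.
Total gain g = -0.17684.

-0.18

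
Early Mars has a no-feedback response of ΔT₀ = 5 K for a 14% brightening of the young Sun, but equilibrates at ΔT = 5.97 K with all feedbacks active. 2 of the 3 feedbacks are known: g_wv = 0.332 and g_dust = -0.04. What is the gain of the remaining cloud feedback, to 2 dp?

Amplification A = ΔT/ΔT₀ = 5.97/5 = 1.194.
Total gain g = 1 − 1/A = 1 − 1/1.194 = 0.1625.
Known gains sum to 0.332 − 0.04 = 0.292.
g_cld = 0.1625 − 0.292 = -0.13.

-0.13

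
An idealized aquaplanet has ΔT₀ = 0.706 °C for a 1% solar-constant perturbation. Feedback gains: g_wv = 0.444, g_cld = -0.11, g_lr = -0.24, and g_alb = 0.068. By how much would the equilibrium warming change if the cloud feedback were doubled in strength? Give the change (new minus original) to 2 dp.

Original: g = 0.162, ΔT = 0.706/(1−0.162) = 0.8425 °C.
With doubled cloud: g' = 0.052, ΔT' = 0.706/(1−0.052) = 0.7447 °C.
Change = 0.7447 − 0.8425 = -0.10 °C.

-0.10 °C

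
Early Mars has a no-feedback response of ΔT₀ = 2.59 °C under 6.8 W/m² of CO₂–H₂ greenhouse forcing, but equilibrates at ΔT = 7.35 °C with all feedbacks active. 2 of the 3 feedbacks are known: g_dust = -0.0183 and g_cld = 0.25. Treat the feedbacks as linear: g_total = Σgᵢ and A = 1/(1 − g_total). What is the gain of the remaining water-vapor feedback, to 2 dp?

Amplification A = ΔT/ΔT₀ = 7.35/2.59 = 2.838.
Total gain g = 1 − 1/A = 1 − 1/2.838 = 0.6476.
Known gains sum to -0.0183 + 0.25 = 0.2317.
g_wv = 0.6476 − 0.2317 = 0.42.

0.42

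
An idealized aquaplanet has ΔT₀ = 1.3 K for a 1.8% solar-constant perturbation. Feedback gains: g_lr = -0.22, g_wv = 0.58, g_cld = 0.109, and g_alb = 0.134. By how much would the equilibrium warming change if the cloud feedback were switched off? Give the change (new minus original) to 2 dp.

Original: g = 0.603, ΔT = 1.3/(1−0.603) = 3.2746 K.
Without cloud: g' = 0.494, ΔT' = 1.3/(1−0.494) = 2.5692 K.
Change = 2.5692 − 3.2746 = -0.71 K.

-0.71 K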